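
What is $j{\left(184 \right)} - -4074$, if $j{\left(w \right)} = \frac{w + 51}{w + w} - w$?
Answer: $\frac{1431755}{368} \approx 3890.6$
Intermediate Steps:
$j{\left(w \right)} = - w + \frac{51 + w}{2 w}$ ($j{\left(w \right)} = \frac{51 + w}{2 w} - w = - w + \frac{51 + w}{2 w}$)
$j{\left(184 \right)} - -4074 = \left(\frac{1}{2} - 184 + \frac{51}{2 \cdot 184}\right) - -4074 = \left(\frac{1}{2} - 184 + \frac{51}{2} \cdot \frac{1}{184}\right) + 4074 = \left(\frac{1}{2} - 184 + \frac{51}{368}\right) + 4074 = - \frac{67477}{368} + 4074 = \frac{1431755}{368}$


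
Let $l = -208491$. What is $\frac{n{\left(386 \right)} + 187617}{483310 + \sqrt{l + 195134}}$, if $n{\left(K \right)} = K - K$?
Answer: $\frac{90677172270}{233588569457} - \frac{3564723 i \sqrt{37}}{233588569457} \approx 0.38819 - 9.2827 \cdot 10^{-5} i$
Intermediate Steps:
$n{\left(K \right)} = 0$
$\frac{n{\left(386 \right)} + 187617}{483310 + \sqrt{l + 195134}} = \frac{0 + 187617}{483310 + \sqrt{-208491 + 195134}} = \frac{187617}{483310 + \sqrt{-13357}} = \frac{187617}{483310 + 19 i \sqrt{37}}$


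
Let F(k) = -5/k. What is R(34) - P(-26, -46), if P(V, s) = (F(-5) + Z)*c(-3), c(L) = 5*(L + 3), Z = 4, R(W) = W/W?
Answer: 1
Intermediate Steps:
R(W) = 1
c(L) = 15 + 5*L (c(L) = 5*(3 + L) = 15 + 5*L)
P(V, s) = 0 (P(V, s) = (-5/(-5) + 4)*(15 + 5*(-3)) = (-5*(-1/5) + 4)*(15 - 15) = (1 + 4)*0 = 5*0 = 0)
R(34) - P(-26, -46) = 1 - 1*0 = 1 + 0 = 1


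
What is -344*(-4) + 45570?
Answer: 46946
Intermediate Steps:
-344*(-4) + 45570 = 1376 + 45570 = 46946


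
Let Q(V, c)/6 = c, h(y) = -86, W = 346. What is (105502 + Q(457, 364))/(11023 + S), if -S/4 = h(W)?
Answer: 107686/11367 ≈ 9.4736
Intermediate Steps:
Q(V, c) = 6*c
S = 344 (S = -4*(-86) = 344)
(105502 + Q(457, 364))/(11023 + S) = (105502 + 6*364)/(11023 + 344) = (105502 + 2184)/11367 = 107686*(1/11367) = 107686/11367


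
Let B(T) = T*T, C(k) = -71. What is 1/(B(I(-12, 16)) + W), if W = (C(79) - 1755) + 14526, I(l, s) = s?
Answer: 1/12956 ≈ 7.7184e-5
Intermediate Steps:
B(T) = T²
W = 12700 (W = (-71 - 1755) + 14526 = -1826 + 14526 = 12700)
1/(B(I(-12, 16)) + W) = 1/(16² + 12700) = 1/(256 + 12700) = 1/12956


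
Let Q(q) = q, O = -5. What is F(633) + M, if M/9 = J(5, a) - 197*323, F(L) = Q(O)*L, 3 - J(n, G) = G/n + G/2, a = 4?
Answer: -2879211/5 ≈ -5.7584e+5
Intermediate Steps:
J(n, G) = 3 - G/2 - G/n (J(n, G) = 3 - (G/n + G/2) = 3 - (G/2 + G/n) = 3 + (-G/2 - G/n) = 3 - G/2 - G/n)
F(L) = -5*L
M = -2863386/5 (M = 9*((3 - ½*4 - 1*4/5) - 197*323) = 9*((3 - 2 - 1*4*⅕) - 63631) = 9*((3 - 2 - ⅘) - 63631) = 9*(⅕ - 63631) = 9*(-318154/5) = -2863386/5 ≈ -5.7268e+5)
F(633) + M = -5*633 - 2863386/5 = -3165 - 2863386/5 = -2879211/5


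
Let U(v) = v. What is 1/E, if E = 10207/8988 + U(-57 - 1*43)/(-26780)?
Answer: 12034932/13712113 ≈ 0.87769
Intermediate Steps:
E = 13712113/12034932 (E = 10207/8988 + (-57 - 1*43)/(-26780) = 10207*(1/8988) + (-57 - 43)*(-1/26780) = 10207/8988 - 100*(-1/26780) = 10207/8988 + 5/1339 = 13712113/12034932 ≈ 1.1394)
1/E = 1/(13712113/12034932) = 12034932/13712113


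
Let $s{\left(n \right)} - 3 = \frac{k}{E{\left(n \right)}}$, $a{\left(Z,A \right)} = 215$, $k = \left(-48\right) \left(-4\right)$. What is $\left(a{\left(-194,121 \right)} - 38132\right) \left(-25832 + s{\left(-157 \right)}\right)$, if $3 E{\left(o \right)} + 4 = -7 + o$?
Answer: $\frac{6856417359}{7} \approx 9.7949 \cdot 10^{8}$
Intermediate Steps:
$E{\left(o \right)} = - \frac{11}{3} + \frac{o}{3}$ ($E{\left(o \right)} = - \frac{4}{3} + \frac{-7 + o}{3} = - \frac{4}{3} + \left(- \frac{7}{3} + \frac{o}{3}\right) = - \frac{11}{3} + \frac{o}{3}$)
$k = 192$
$s{\left(n \right)} = 3 + \frac{192}{- \frac{11}{3} + \frac{n}{3}}$
$\left(a{\left(-194,121 \right)} - 38132\right) \left(-25832 + s{\left(-157 \right)}\right) = \left(215 - 38132\right) \left(-25832 + \frac{3 \left(181 - 157\right)}{-11 - 157}\right) = - 37917 \left(-25832 + 3 \frac{1}{-168} \cdot 24\right) = - 37917 \left(-25832 + 3 \left(- \frac{1}{168}\right) 24\right) = - 37917 \left(-25832 - \frac{3}{7}\right) = \left(-37917\right) \left(- \frac{180827}{7}\right) = \frac{6856417359}{7}$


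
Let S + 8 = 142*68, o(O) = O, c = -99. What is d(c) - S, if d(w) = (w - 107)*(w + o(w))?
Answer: 31140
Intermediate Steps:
S = 9648 (S = -8 + 142*68 = -8 + 9656 = 9648)
d(w) = 2*w*(-107 + w) (d(w) = (w - 107)*(w + w) = (-107 + w)*(2*w) = 2*w*(-107 + w))
d(c) - S = 2*(-99)*(-107 - 99) - 1*9648 = 2*(-99)*(-206) - 9648 = 40788 - 9648 = 31140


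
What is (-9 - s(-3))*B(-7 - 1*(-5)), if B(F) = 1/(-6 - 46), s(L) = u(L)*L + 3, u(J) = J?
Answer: 21/52 ≈ 0.40385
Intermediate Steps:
s(L) = 3 + L² (s(L) = L*L + 3 = L² + 3 = 3 + L²)
B(F) = -1/52 (B(F) = 1/(-52) = -1/52)
(-9 - s(-3))*B(-7 - 1*(-5)) = (-9 - (3 + (-3)²))*(-1/52) = (-9 - (3 + 9))*(-1/52) = (-9 - 1*12)*(-1/52) = (-9 - 12)*(-1/52) = -21*(-1/52) = 21/52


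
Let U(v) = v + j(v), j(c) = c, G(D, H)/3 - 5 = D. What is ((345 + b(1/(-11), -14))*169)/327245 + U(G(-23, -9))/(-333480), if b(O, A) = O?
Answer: 3570191239/20007104810 ≈ 0.17845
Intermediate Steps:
G(D, H) = 15 + 3*D
U(v) = 2*v (U(v) = v + v = 2*v)
((345 + b(1/(-11), -14))*169)/327245 + U(G(-23, -9))/(-333480) = ((345 + 1/(-11))*169)/327245 + (2*(15 + 3*(-23)))/(-333480) = ((345 - 1/11)*169)*(1/327245) + (2*(15 - 69))*(-1/333480) = ((3794/11)*169)*(1/327245) + (2*(-54))*(-1/333480) = (641186/11)*(1/327245) - 108*(-1/333480) = 641186/3599695 + 9/27790 = 3570191239/20007104810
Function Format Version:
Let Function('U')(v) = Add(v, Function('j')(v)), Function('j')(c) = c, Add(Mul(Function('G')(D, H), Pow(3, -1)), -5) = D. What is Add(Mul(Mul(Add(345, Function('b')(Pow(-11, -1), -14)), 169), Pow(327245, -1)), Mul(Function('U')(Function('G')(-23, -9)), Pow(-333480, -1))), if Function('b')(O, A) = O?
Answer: Rational(3570191239, 20007104810) ≈ 0.17845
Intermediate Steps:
Function('G')(D, H) = Add(15, Mul(3, D))
Function('U')(v) = Mul(2, v) (Function('U')(v) = Add(v, v) = Mul(2, v))
Add(Mul(Mul(Add(345, Function('b')(Pow(-11, -1), -14)), 169), Pow(327245, -1)), Mul(Function('U')(Function('G')(-23, -9)), Pow(-333480, -1))) = Add(Mul(Mul(Add(345, Pow(-11, -1)), 169), Pow(327245, -1)), Mul(Mul(2, Add(15, Mul(3, -23))), Pow(-333480, -1))) = Add(Mul(Mul(Add(345, Rational(-1, 11)), 169), Rational(1, 327245)), Mul(Mul(2, Add(15, -69)), Rational(-1, 333480))) = Add(Mul(Mul(Rational(3794, 11), 169), Rational(1, 327245)), Mul(Mul(2, -54), Rational(-1, 333480))) = Add(Mul(Rational(641186, 11), Rational(1, 327245)), Mul(-108, Rational(-1, 333480))) = Add(Rational(641186, 3599695), Rational(9, 27790)) = Rational(3570191239, 20007104810)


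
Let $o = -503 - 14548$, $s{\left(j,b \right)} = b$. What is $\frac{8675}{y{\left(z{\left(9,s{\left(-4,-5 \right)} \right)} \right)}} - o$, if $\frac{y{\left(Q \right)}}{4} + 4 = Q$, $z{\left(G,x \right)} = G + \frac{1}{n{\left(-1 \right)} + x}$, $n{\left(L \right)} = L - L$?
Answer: $\frac{1488271}{96} \approx 15503.0$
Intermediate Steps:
$n{\left(L \right)} = 0$
$z{\left(G,x \right)} = G + \frac{1}{x}$ ($z{\left(G,x \right)} = G + \frac{1}{0 + x} = G + \frac{1}{x}$)
$y{\left(Q \right)} = -16 + 4 Q$
$o = -15051$
$\frac{8675}{y{\left(z{\left(9,s{\left(-4,-5 \right)} \right)} \right)}} - o = \frac{8675}{-16 + 4 \left(9 + \frac{1}{-5}\right)} - -15051 = \frac{8675}{-16 + 4 \left(9 - \frac{1}{5}\right)} + 15051 = \frac{8675}{-16 + 4 \cdot \frac{44}{5}} + 15051 = \frac{8675}{-16 + \frac{176}{5}} + 15051 = \frac{8675}{\frac{96}{5}} + 15051 = 8675 \cdot \frac{5}{96} + 15051 = \frac{43375}{96} + 15051 = \frac{1488271}{96}$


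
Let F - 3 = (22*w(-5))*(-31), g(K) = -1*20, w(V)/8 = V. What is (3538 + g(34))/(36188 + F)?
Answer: 3518/63471 ≈ 0.055427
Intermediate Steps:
w(V) = 8*V
g(K) = -20
F = 27283 (F = 3 + (22*(8*(-5)))*(-31) = 3 + (22*(-40))*(-31) = 3 - 880*(-31) = 3 + 27280 = 27283)
(3538 + g(34))/(36188 + F) = (3538 - 20)/(36188 + 27283) = 3518/63471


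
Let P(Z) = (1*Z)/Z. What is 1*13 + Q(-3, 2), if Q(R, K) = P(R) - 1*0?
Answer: 14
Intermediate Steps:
P(Z) = 1 (P(Z) = Z/Z = 1)
Q(R, K) = 1 (Q(R, K) = 1 - 1*0 = 1 + 0 = 1)
1*13 + Q(-3, 2) = 1*13 + 1 = 13 + 1 = 14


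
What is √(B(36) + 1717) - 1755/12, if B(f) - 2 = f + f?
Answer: -585/4 + 3*√199 ≈ -103.93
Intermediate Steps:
B(f) = 2 + 2*f (B(f) = 2 + (f + f) = 2 + 2*f)
√(B(36) + 1717) - 1755/12 = √((2 + 2*36) + 1717) - 1755/12 = √((2 + 72) + 1717) - 1755*1/12 = √(74 + 1717) - 585/4 = √1791 - 585/4 = 3*√199 - 585/4 = -585/4 + 3*√199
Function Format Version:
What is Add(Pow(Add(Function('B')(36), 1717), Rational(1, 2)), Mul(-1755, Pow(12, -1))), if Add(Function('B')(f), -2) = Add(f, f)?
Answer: Add(Rational(-585, 4), Mul(3, Pow(199, Rational(1, 2)))) ≈ -103.93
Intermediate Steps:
Function('B')(f) = Add(2, Mul(2, f)) (Function('B')(f) = Add(2, Add(f, f)) = Add(2, Mul(2, f)))
Add(Pow(Add(Function('B')(36), 1717), Rational(1, 2)), Mul(-1755, Pow(12, -1))) = Add(Pow(Add(Add(2, Mul(2, 36)), 1717), Rational(1, 2)), Mul(-1755, Pow(12, -1))) = Add(Pow(Add(Add(2, 72), 1717), Rational(1, 2)), Mul(-1755, Rational(1, 12))) = Add(Pow(Add(74, 1717), Rational(1, 2)), Rational(-585, 4)) = Add(Pow(1791, Rational(1, 2)), Rational(-585, 4)) = Add(Mul(3, Pow(199, Rational(1, 2))), Rational(-585, 4)) = Add(Rational(-585, 4), Mul(3, Pow(199, Rational(1, 2))))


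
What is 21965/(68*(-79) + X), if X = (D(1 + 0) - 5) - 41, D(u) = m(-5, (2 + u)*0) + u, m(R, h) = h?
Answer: -21965/5417 ≈ -4.0548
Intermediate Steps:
D(u) = u (D(u) = (2 + u)*0 + u = 0 + u = u)
X = -45 (X = ((1 + 0) - 5) - 41 = (1 - 5) - 41 = -4 - 41 = -45)
21965/(68*(-79) + X) = 21965/(68*(-79) - 45) = 21965/(-5372 - 45) = 21965/(-5417) = 21965*(-1/5417) = -21965/5417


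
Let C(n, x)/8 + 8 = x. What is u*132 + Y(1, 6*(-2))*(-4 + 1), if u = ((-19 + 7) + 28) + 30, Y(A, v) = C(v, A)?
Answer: 6240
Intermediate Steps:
C(n, x) = -64 + 8*x
Y(A, v) = -64 + 8*A
u = 46 (u = (-12 + 28) + 30 = 16 + 30 = 46)
u*132 + Y(1, 6*(-2))*(-4 + 1) = 46*132 + (-64 + 8*1)*(-4 + 1) = 6072 + (-64 + 8)*(-3) = 6072 - 56*(-3) = 6072 + 168 = 6240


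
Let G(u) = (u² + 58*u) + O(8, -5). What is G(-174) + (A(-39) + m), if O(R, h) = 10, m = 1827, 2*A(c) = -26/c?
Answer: 66064/3 ≈ 22021.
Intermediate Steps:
A(c) = -13/c (A(c) = (-26/c)/2 = -13/c)
G(u) = 10 + u² + 58*u (G(u) = (u² + 58*u) + 10 = 10 + u² + 58*u)
G(-174) + (A(-39) + m) = (10 + (-174)² + 58*(-174)) + (-13/(-39) + 1827) = (10 + 30276 - 10092) + (-13*(-1/39) + 1827) = 20194 + (⅓ + 1827) = 20194 + 5482/3 = 66064/3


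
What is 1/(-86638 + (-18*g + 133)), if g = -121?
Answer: -1/84327 ≈ -1.1859e-5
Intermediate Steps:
1/(-86638 + (-18*g + 133)) = 1/(-86638 + (-18*(-121) + 133)) = 1/(-86638 + (2178 + 133)) = 1/(-86638 + 2311) = 1/(-84327) = -1/84327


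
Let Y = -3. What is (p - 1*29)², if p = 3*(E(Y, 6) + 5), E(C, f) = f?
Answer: 16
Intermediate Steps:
p = 33 (p = 3*(6 + 5) = 3*11 = 33)
(p - 1*29)² = (33 - 1*29)² = (33 - 29)² = 4² = 16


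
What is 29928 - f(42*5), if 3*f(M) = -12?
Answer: 29932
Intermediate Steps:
f(M) = -4 (f(M) = (1/3)*(-12) = -4)
29928 - f(42*5) = 29928 - 1*(-4) = 29928 + 4 = 29932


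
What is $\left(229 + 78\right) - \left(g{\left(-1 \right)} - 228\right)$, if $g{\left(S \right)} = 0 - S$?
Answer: $534$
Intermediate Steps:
$g{\left(S \right)} = - S$
$\left(229 + 78\right) - \left(g{\left(-1 \right)} - 228\right) = \left(229 + 78\right) - \left(\left(-1\right) \left(-1\right) - 228\right) = 307 - \left(1 - 228\right) = 307 - -227 = 307 + 227 = 534$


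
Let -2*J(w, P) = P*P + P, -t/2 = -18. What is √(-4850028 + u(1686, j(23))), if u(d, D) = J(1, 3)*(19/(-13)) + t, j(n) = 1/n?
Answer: I*√819647166/13 ≈ 2202.3*I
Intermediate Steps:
t = 36 (t = -2*(-18) = 36)
J(w, P) = -P/2 - P²/2 (J(w, P) = -(P*P + P)/2 = -(P² + P)/2 = -(P + P²)/2 = -P/2 - P²/2)
u(d, D) = 582/13 (u(d, D) = (-½*3*(1 + 3))*(19/(-13)) + 36 = (-½*3*4)*(19*(-1/13)) + 36 = -6*(-19/13) + 36 = 114/13 + 36 = 582/13)
√(-4850028 + u(1686, j(23))) = √(-4850028 + 582/13) = √(-63049782/13) = I*√819647166/13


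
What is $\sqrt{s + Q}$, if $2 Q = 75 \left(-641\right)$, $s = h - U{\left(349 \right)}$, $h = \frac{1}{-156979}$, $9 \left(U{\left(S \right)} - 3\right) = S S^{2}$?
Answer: $\frac{i \sqrt{4211378734499922658}}{941874} \approx 2178.8 i$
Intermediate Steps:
$U{\left(S \right)} = 3 + \frac{S^{3}}{9}$ ($U{\left(S \right)} = 3 + \frac{S S^{2}}{9} = 3 + \frac{S^{3}}{9}$)
$h = - \frac{1}{156979} \approx -6.3703 \cdot 10^{-6}$
$s = - \frac{6672953751913}{1412811}$ ($s = - \frac{1}{156979} - \left(3 + \frac{349^{3}}{9}\right) = - \frac{1}{156979} - \left(3 + \frac{1}{9} \cdot 42508549\right) = - \frac{1}{156979} - \left(3 + \frac{42508549}{9}\right) = - \frac{1}{156979} - \frac{42508576}{9} = - \frac{6672953751913}{1412811} \approx -4.7232 \cdot 10^{6}$)
$Q = - \frac{48075}{2}$ ($Q = \frac{75 \left(-641\right)}{2} = \frac{1}{2} \left(-48075\right) = - \frac{48075}{2} \approx -24038.0$)
$\sqrt{s + Q} = \sqrt{- \frac{6672953751913}{1412811} - \frac{48075}{2}} = \sqrt{- \frac{13413828392651}{2825622}} = \frac{i \sqrt{4211378734499922658}}{941874}$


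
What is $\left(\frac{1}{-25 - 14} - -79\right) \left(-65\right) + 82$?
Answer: $- \frac{15154}{3} \approx -5051.3$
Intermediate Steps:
$\left(\frac{1}{-25 - 14} - -79\right) \left(-65\right) + 82 = \left(\frac{1}{-39} + 79\right) \left(-65\right) + 82 = \left(- \frac{1}{39} + 79\right) \left(-65\right) + 82 = \frac{3080}{39} \left(-65\right) + 82 = - \frac{15400}{3} + 82 = - \frac{15154}{3}$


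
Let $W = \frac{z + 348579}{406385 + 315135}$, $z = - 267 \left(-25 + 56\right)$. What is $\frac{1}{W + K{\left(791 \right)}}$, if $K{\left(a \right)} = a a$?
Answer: $\frac{360760}{225720847711} \approx 1.5983 \cdot 10^{-6}$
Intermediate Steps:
$K{\left(a \right)} = a^{2}$
$z = -8277$ ($z = \left(-267\right) 31 = -8277$)
$W = \frac{170151}{360760}$ ($W = \frac{-8277 + 348579}{406385 + 315135} = \frac{340302}{721520} = 340302 \cdot \frac{1}{721520} = \frac{170151}{360760} \approx 0.47165$)
$\frac{1}{W + K{\left(791 \right)}} = \frac{1}{\frac{170151}{360760} + 791^{2}} = \frac{1}{\frac{170151}{360760} + 625681} = \frac{1}{\frac{225720847711}{360760}} = \frac{360760}{225720847711}$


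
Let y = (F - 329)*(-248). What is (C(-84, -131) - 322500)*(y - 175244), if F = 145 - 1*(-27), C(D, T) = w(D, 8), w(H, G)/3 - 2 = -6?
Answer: 43960965696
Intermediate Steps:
w(H, G) = -12 (w(H, G) = 6 + 3*(-6) = 6 - 18 = -12)
C(D, T) = -12
F = 172 (F = 145 + 27 = 172)
y = 38936 (y = (172 - 329)*(-248) = -157*(-248) = 38936)
(C(-84, -131) - 322500)*(y - 175244) = (-12 - 322500)*(38936 - 175244) = -322512*(-136308) = 43960965696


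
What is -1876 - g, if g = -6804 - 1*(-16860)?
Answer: -11932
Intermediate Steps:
g = 10056 (g = -6804 + 16860 = 10056)
-1876 - g = -1876 - 1*10056 = -1876 - 10056 = -11932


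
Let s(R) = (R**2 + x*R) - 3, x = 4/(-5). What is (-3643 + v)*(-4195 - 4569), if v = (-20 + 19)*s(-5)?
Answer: 32155116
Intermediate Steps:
x = -4/5 (x = 4*(-1/5) = -4/5 ≈ -0.80000)
s(R) = -3 + R**2 - 4*R/5 (s(R) = (R**2 - 4*R/5) - 3 = -3 + R**2 - 4*R/5)
v = -26 (v = (-20 + 19)*(-3 + (-5)**2 - 4/5*(-5)) = -(-3 + 25 + 4) = -1*26 = -26)
(-3643 + v)*(-4195 - 4569) = (-3643 - 26)*(-4195 - 4569) = -3669*(-8764) = 32155116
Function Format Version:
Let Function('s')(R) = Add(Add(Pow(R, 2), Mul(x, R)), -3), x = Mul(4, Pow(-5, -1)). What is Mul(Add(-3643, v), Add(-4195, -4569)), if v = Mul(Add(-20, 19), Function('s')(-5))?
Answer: 32155116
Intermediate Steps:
x = Rational(-4, 5) (x = Mul(4, Rational(-1, 5)) = Rational(-4, 5) ≈ -0.80000)
Function('s')(R) = Add(-3, Pow(R, 2), Mul(Rational(-4, 5), R)) (Function('s')(R) = Add(Add(Pow(R, 2), Mul(Rational(-4, 5), R)), -3) = Add(-3, Pow(R, 2), Mul(Rational(-4, 5), R)))
v = -26 (v = Mul(Add(-20, 19), Add(-3, Pow(-5, 2), Mul(Rational(-4, 5), -5))) = Mul(-1, Add(-3, 25, 4)) = Mul(-1, 26) = -26)
Mul(Add(-3643, v), Add(-4195, -4569)) = Mul(Add(-3643, -26), Add(-4195, -4569)) = Mul(-3669, -8764) = 32155116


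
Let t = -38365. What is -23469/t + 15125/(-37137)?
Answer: 291297628/1424761005 ≈ 0.20445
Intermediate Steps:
-23469/t + 15125/(-37137) = -23469/(-38365) + 15125/(-37137) = -23469*(-1/38365) + 15125*(-1/37137) = 23469/38365 - 15125/37137 = 291297628/1424761005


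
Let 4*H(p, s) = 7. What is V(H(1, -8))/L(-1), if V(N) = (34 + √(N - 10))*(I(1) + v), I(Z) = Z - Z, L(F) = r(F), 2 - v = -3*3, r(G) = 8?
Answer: 187/4 + 11*I*√33/16 ≈ 46.75 + 3.9494*I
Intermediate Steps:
v = 11 (v = 2 - (-3)*3 = 2 - 1*(-9) = 2 + 9 = 11)
L(F) = 8
H(p, s) = 7/4 (H(p, s) = (¼)*7 = 7/4)
I(Z) = 0
V(N) = 374 + 11*√(-10 + N) (V(N) = (34 + √(N - 10))*(0 + 11) = (34 + √(-10 + N))*11 = 374 + 11*√(-10 + N))
V(H(1, -8))/L(-1) = (374 + 11*√(-10 + 7/4))/8 = (374 + 11*√(-33/4))*(⅛) = (374 + 11*(I*√33/2))*(⅛) = (374 + 11*I*√33/2)*(⅛) = 187/4 + 11*I*√33/16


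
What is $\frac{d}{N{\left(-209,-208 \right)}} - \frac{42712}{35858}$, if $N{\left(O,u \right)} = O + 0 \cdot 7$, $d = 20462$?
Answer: $- \frac{371326602}{3747161} \approx -99.095$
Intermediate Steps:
$N{\left(O,u \right)} = O$ ($N{\left(O,u \right)} = O + 0 = O$)
$\frac{d}{N{\left(-209,-208 \right)}} - \frac{42712}{35858} = \frac{20462}{-209} - \frac{42712}{35858} = 20462 \left(- \frac{1}{209}\right) - \frac{21356}{17929} = - \frac{20462}{209} - \frac{21356}{17929} = - \frac{371326602}{3747161}$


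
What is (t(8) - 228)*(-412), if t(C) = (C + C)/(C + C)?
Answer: 93524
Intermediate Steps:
t(C) = 1 (t(C) = (2*C)/((2*C)) = (2*C)*(1/(2*C)) = 1)
(t(8) - 228)*(-412) = (1 - 228)*(-412) = -227*(-412) = 93524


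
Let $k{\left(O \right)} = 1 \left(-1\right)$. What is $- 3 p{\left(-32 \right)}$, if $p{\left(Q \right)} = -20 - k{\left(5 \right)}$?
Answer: $57$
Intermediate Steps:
$k{\left(O \right)} = -1$
$p{\left(Q \right)} = -19$ ($p{\left(Q \right)} = -20 - -1 = -20 + 1 = -19$)
$- 3 p{\left(-32 \right)} = \left(-3\right) \left(-19\right) = 57$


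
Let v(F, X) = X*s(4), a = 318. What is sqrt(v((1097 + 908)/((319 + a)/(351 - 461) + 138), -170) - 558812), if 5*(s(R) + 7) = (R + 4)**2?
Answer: I*sqrt(559798) ≈ 748.2*I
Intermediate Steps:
s(R) = -7 + (4 + R)**2/5 (s(R) = -7 + (R + 4)**2/5 = -7 + (4 + R)**2/5)
v(F, X) = 29*X/5 (v(F, X) = X*(-7 + (4 + 4)**2/5) = X*(-7 + (1/5)*8**2) = X*(-7 + (1/5)*64) = X*(-7 + 64/5) = X*(29/5) = 29*X/5)
sqrt(v((1097 + 908)/((319 + a)/(351 - 461) + 138), -170) - 558812) = sqrt((29/5)*(-170) - 558812) = sqrt(-986 - 558812) = sqrt(-559798) = I*sqrt(559798)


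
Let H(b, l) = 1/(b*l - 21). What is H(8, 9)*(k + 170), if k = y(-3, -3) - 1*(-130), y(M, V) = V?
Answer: 99/17 ≈ 5.8235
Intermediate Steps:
H(b, l) = 1/(-21 + b*l)
k = 127 (k = -3 - 1*(-130) = -3 + 130 = 127)
H(8, 9)*(k + 170) = (127 + 170)/(-21 + 8*9) = 297/(-21 + 72) = 297/51 = (1/51)*297 = 99/17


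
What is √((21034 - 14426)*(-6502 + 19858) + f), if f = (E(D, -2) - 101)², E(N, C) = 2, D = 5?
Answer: 3*√9807361 ≈ 9395.0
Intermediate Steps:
f = 9801 (f = (2 - 101)² = (-99)² = 9801)
√((21034 - 14426)*(-6502 + 19858) + f) = √((21034 - 14426)*(-6502 + 19858) + 9801) = √(6608*13356 + 9801) = √(88256448 + 9801) = √88266249 = 3*√9807361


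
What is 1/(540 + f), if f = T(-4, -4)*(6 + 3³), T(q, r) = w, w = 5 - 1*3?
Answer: 1/606 ≈ 0.0016502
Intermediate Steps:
w = 2 (w = 5 - 3 = 2)
T(q, r) = 2
f = 66 (f = 2*(6 + 3³) = 2*(6 + 27) = 2*33 = 66)
1/(540 + f) = 1/(540 + 66) = 1/606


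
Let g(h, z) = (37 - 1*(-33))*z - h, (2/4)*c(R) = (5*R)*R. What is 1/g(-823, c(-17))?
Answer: 1/203123 ≈ 4.9231e-6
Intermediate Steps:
c(R) = 10*R² (c(R) = 2*((5*R)*R) = 2*(5*R²) = 10*R²)
g(h, z) = -h + 70*z (g(h, z) = (37 + 33)*z - h = 70*z - h = -h + 70*z)
1/g(-823, c(-17)) = 1/(-1*(-823) + 70*(10*(-17)²)) = 1/(823 + 70*(10*289)) = 1/(823 + 70*2890) = 1/(823 + 202300) = 1/203123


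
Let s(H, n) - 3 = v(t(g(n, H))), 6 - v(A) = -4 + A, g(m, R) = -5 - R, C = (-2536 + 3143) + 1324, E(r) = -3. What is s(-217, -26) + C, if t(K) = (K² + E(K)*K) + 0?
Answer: -42364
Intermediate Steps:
C = 1931 (C = 607 + 1324 = 1931)
t(K) = K² - 3*K (t(K) = (K² - 3*K) + 0 = K² - 3*K)
v(A) = 10 - A (v(A) = 6 - (-4 + A) = 6 + (4 - A) = 10 - A)
s(H, n) = 13 - (-8 - H)*(-5 - H) (s(H, n) = 3 + (10 - (-5 - H)*(-3 + (-5 - H))) = 3 + (10 - (-5 - H)*(-8 - H)) = 3 + (10 - (-8 - H)*(-5 - H)) = 13 - (-8 - H)*(-5 - H))
s(-217, -26) + C = (13 - (5 - 217)*(8 - 217)) + 1931 = (13 - 1*(-212)*(-209)) + 1931 = (13 - 44308) + 1931 = -44295 + 1931 = -42364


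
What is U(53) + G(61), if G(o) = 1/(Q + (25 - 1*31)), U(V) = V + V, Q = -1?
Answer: 741/7 ≈ 105.86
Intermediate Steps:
U(V) = 2*V
G(o) = -⅐ (G(o) = 1/(-1 + (25 - 1*31)) = 1/(-1 + (25 - 31)) = 1/(-1 - 6) = 1/(-7) = -⅐)
U(53) + G(61) = 2*53 - ⅐ = 106 - ⅐ = 741/7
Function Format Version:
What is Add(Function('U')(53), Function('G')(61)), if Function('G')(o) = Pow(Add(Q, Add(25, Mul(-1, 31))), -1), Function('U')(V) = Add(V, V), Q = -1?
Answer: Rational(741, 7) ≈ 105.86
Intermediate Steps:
Function('U')(V) = Mul(2, V)
Function('G')(o) = Rational(-1, 7) (Function('G')(o) = Pow(Add(-1, Add(25, Mul(-1, 31))), -1) = Pow(Add(-1, Add(25, -31)), -1) = Pow(Add(-1, -6), -1) = Pow(-7, -1) = Rational(-1, 7))
Add(Function('U')(53), Function('G')(61)) = Add(Mul(2, 53), Rational(-1, 7)) = Add(106, Rational(-1, 7)) = Rational(741, 7)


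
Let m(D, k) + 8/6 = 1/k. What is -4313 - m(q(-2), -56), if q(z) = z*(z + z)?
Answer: -724357/168 ≈ -4311.6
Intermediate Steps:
q(z) = 2*z**2 (q(z) = z*(2*z) = 2*z**2)
m(D, k) = -4/3 + 1/k
-4313 - m(q(-2), -56) = -4313 - (-4/3 + 1/(-56)) = -4313 - (-4/3 - 1/56) = -4313 - 1*(-227/168) = -4313 + 227/168 = -724357/168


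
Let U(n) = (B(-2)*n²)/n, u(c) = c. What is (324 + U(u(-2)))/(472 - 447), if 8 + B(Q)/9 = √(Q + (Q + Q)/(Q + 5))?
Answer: 468/25 - 6*I*√30/25 ≈ 18.72 - 1.3145*I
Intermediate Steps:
B(Q) = -72 + 9*√(Q + 2*Q/(5 + Q)) (B(Q) = -72 + 9*√(Q + (Q + Q)/(Q + 5)) = -72 + 9*√(Q + (2*Q)/(5 + Q)) = -72 + 9*√(Q + 2*Q/(5 + Q)))
U(n) = n*(-72 + 3*I*√30) (U(n) = ((-72 + 9*√(-2*(7 - 2)/(5 - 2)))*n²)/n = ((-72 + 9*√(-2*5/3))*n²)/n = ((-72 + 9*√(-2*⅓*5))*n²)/n = ((-72 + 9*√(-10/3))*n²)/n = ((-72 + 9*(I*√30/3))*n²)/n = ((-72 + 3*I*√30)*n²)/n = (n²*(-72 + 3*I*√30))/n = n*(-72 + 3*I*√30))
(324 + U(u(-2)))/(472 - 447) = (324 + 3*(-2)*(-24 + I*√30))/(472 - 447) = (324 + (144 - 6*I*√30))/25 = (468 - 6*I*√30)*(1/25) = 468/25 - 6*I*√30/25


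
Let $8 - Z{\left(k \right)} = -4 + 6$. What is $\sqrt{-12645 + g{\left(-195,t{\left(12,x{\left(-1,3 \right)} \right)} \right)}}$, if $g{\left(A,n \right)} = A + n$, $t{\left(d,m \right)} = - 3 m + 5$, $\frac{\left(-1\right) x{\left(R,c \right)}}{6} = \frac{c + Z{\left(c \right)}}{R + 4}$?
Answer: $i \sqrt{12781} \approx 113.05 i$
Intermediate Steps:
$Z{\left(k \right)} = 6$ ($Z{\left(k \right)} = 8 - \left(-4 + 6\right) = 8 - 2 = 6$)
$x{\left(R,c \right)} = - \frac{6 \left(6 + c\right)}{4 + R}$ ($x{\left(R,c \right)} = - 6 \frac{c + 6}{R + 4} = - 6 \frac{6 + c}{4 + R} = - \frac{6 \left(6 + c\right)}{4 + R}$)
$t{\left(d,m \right)} = 5 - 3 m$
$\sqrt{-12645 + g{\left(-195,t{\left(12,x{\left(-1,3 \right)} \right)} \right)}} = \sqrt{-12645 - \left(190 + 3 \cdot 6 \frac{1}{4 - 1} \left(-6 - 3\right)\right)} = \sqrt{-12645 - \left(190 + 3 \cdot 6 \cdot \frac{1}{3} \left(-6 - 3\right)\right)} = \sqrt{-12645 - \left(190 + 3 \cdot 6 \cdot \frac{1}{3} \left(-9\right)\right)} = \sqrt{-12645 + \left(-195 + \left(5 - -54\right)\right)} = \sqrt{-12645 + \left(-195 + \left(5 + 54\right)\right)} = \sqrt{-12645 + \left(-195 + 59\right)} = \sqrt{-12645 - 136} = \sqrt{-12781} = i \sqrt{12781}$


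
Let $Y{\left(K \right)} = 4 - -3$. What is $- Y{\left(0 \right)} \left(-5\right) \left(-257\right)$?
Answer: $-8995$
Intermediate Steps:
$Y{\left(K \right)} = 7$ ($Y{\left(K \right)} = 4 + 3 = 7$)
$- Y{\left(0 \right)} \left(-5\right) \left(-257\right) = \left(-1\right) 7 \left(-5\right) \left(-257\right) = \left(-7\right) \left(-5\right) \left(-257\right) = 35 \left(-257\right) = -8995$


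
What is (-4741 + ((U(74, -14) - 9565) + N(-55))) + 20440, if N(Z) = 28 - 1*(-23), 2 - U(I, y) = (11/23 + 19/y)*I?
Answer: 1006578/161 ≈ 6252.0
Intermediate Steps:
U(I, y) = 2 - I*(11/23 + 19/y) (U(I, y) = 2 - (11/23 + 19/y)*I = 2 - I*(11/23 + 19/y))
N(Z) = 51 (N(Z) = 28 + 23 = 51)
(-4741 + ((U(74, -14) - 9565) + N(-55))) + 20440 = (-4741 + (((2 - 11/23*74 - 19*74/(-14)) - 9565) + 51)) + 20440 = (-4741 + (((2 - 814/23 - 19*74*(-1/14)) - 9565) + 51)) + 20440 = (-4741 + (((2 - 814/23 + 703/7) - 9565) + 51)) + 20440 = (-4741 + ((10793/161 - 9565) + 51)) + 20440 = (-4741 + (-1529172/161 + 51)) + 20440 = (-4741 - 1520961/161) + 20440 = -2284262/161 + 20440 = 1006578/161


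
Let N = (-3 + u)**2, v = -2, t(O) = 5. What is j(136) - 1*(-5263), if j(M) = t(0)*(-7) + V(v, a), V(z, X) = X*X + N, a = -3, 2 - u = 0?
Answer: 5238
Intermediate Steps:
u = 2 (u = 2 - 1*0 = 2 + 0 = 2)
N = 1 (N = (-3 + 2)**2 = (-1)**2 = 1)
V(z, X) = 1 + X**2 (V(z, X) = X*X + 1 = X**2 + 1 = 1 + X**2)
j(M) = -25 (j(M) = 5*(-7) + (1 + (-3)**2) = -35 + (1 + 9) = -35 + 10 = -25)
j(136) - 1*(-5263) = -25 - 1*(-5263) = -25 + 5263 = 5238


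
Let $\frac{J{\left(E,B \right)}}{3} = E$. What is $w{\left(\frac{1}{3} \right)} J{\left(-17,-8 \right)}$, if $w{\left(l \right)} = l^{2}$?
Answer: $- \frac{17}{3} \approx -5.6667$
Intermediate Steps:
$J{\left(E,B \right)} = 3 E$
$w{\left(\frac{1}{3} \right)} J{\left(-17,-8 \right)} = \left(\frac{1}{3}\right)^{2} \cdot 3 \left(-17\right) = \left(\frac{1}{3}\right)^{2} \left(-51\right) = \frac{1}{9} \left(-51\right) = - \frac{17}{3}$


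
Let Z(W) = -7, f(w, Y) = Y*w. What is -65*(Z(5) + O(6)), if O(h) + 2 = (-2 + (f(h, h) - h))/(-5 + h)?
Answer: -1235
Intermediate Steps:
O(h) = -2 + (-2 + h² - h)/(-5 + h) (O(h) = -2 + (-2 + (h*h - h))/(-5 + h) = -2 + (-2 + (h² - h))/(-5 + h) = -2 + (-2 + h² - h)/(-5 + h))
-65*(Z(5) + O(6)) = -65*(-7 + (8 + 6² - 3*6)/(-5 + 6)) = -65*(-7 + (8 + 36 - 18)/1) = -65*(-7 + 1*26) = -65*(-7 + 26) = -65*19 = -1235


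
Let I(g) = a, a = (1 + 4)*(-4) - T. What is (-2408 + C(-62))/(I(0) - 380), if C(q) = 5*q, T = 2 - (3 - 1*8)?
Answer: 2718/407 ≈ 6.6781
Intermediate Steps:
T = 7 (T = 2 - (3 - 8) = 2 - 1*(-5) = 2 + 5 = 7)
a = -27 (a = (1 + 4)*(-4) - 1*7 = 5*(-4) - 7 = -20 - 7 = -27)
I(g) = -27
(-2408 + C(-62))/(I(0) - 380) = (-2408 + 5*(-62))/(-27 - 380) = (-2408 - 310)/(-407) = -2718*(-1/407) = 2718/407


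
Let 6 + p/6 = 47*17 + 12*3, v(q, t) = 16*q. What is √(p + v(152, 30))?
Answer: 23*√14 ≈ 86.058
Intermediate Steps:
p = 4974 (p = -36 + 6*(47*17 + 12*3) = -36 + 6*(799 + 36) = -36 + 6*835 = -36 + 5010 = 4974)
√(p + v(152, 30)) = √(4974 + 16*152) = √(4974 + 2432) = √7406 = 23*√14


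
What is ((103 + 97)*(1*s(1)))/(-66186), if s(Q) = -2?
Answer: 200/33093 ≈ 0.0060436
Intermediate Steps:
((103 + 97)*(1*s(1)))/(-66186) = ((103 + 97)*(1*(-2)))/(-66186) = (200*(-2))*(-1/66186) = -400*(-1/66186) = 200/33093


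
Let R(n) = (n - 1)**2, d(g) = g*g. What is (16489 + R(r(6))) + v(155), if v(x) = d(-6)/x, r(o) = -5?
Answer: 2561411/155 ≈ 16525.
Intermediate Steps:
d(g) = g**2
R(n) = (-1 + n)**2
v(x) = 36/x (v(x) = (-6)**2/x = 36/x)
(16489 + R(r(6))) + v(155) = (16489 + (-1 - 5)**2) + 36/155 = (16489 + (-6)**2) + 36*(1/155) = (16489 + 36) + 36/155 = 16525 + 36/155 = 2561411/155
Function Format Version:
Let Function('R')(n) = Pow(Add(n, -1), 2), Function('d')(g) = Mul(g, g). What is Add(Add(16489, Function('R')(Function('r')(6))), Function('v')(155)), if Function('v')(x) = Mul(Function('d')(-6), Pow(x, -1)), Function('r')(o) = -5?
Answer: Rational(2561411, 155) ≈ 16525.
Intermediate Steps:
Function('d')(g) = Pow(g, 2)
Function('R')(n) = Pow(Add(-1, n), 2)
Function('v')(x) = Mul(36, Pow(x, -1)) (Function('v')(x) = Mul(Pow(-6, 2), Pow(x, -1)) = Mul(36, Pow(x, -1)))
Add(Add(16489, Function('R')(Function('r')(6))), Function('v')(155)) = Add(Add(16489, Pow(Add(-1, -5), 2)), Mul(36, Pow(155, -1))) = Add(Add(16489, Pow(-6, 2)), Mul(36, Rational(1, 155))) = Add(Add(16489, 36), Rational(36, 155)) = Add(16525, Rational(36, 155)) = Rational(2561411, 155)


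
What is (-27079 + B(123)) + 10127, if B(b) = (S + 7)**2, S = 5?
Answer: -16808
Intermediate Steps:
B(b) = 144 (B(b) = (5 + 7)**2 = 12**2 = 144)
(-27079 + B(123)) + 10127 = (-27079 + 144) + 10127 = -26935 + 10127 = -16808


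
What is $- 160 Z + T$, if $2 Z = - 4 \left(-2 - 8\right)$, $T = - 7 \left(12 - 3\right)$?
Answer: $-3263$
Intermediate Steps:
$T = -63$ ($T = - 7 \left(12 + \left(-4 + 1\right)\right) = - 7 \left(12 - 3\right) = \left(-7\right) 9 = -63$)
$Z = 20$ ($Z = \frac{\left(-4\right) \left(-2 - 8\right)}{2} = \frac{\left(-4\right) \left(-10\right)}{2} = \frac{1}{2} \cdot 40 = 20$)
$- 160 Z + T = \left(-160\right) 20 - 63 = -3200 - 63 = -3263$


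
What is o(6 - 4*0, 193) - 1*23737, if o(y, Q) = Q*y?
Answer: -22579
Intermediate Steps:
o(6 - 4*0, 193) - 1*23737 = 193*(6 - 4*0) - 1*23737 = 193*(6 + 0) - 23737 = 193*6 - 23737 = 1158 - 23737 = -22579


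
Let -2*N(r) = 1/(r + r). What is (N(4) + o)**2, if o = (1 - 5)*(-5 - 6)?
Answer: 494209/256 ≈ 1930.5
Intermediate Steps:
N(r) = -1/(4*r) (N(r) = -1/(2*(r + r)) = -1/(2*r)/2 = -1/(4*r))
o = 44 (o = -4*(-11) = 44)
(N(4) + o)**2 = (-1/4/4 + 44)**2 = (-1/4*1/4 + 44)**2 = (-1/16 + 44)**2 = (703/16)**2 = 494209/256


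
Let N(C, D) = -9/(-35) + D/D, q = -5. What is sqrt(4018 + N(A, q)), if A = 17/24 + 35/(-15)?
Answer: sqrt(4923590)/35 ≈ 63.398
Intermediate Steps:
A = -13/8 (A = 17*(1/24) + 35*(-1/15) = 17/24 - 7/3 = -13/8 ≈ -1.6250)
N(C, D) = 44/35 (N(C, D) = -9*(-1/35) + 1 = 9/35 + 1 = 44/35)
sqrt(4018 + N(A, q)) = sqrt(4018 + 44/35) = sqrt(140674/35) = sqrt(4923590)/35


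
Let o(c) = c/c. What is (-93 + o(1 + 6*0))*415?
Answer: -38180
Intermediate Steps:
o(c) = 1
(-93 + o(1 + 6*0))*415 = (-93 + 1)*415 = -92*415 = -38180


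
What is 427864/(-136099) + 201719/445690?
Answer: -23320135997/8665423330 ≈ -2.6912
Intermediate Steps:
427864/(-136099) + 201719/445690 = 427864*(-1/136099) + 201719*(1/445690) = -427864/136099 + 28817/63670 = -23320135997/8665423330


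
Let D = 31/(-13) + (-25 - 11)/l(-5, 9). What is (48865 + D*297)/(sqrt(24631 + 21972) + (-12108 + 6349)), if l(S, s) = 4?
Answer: -261941027/33119478 - 591289*sqrt(46603)/430553214 ≈ -8.2054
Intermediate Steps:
D = -148/13 (D = 31/(-13) + (-25 - 11)/4 = 31*(-1/13) - 36*1/4 = -31/13 - 9 = -148/13 ≈ -11.385)
(48865 + D*297)/(sqrt(24631 + 21972) + (-12108 + 6349)) = (48865 - 148/13*297)/(sqrt(24631 + 21972) + (-12108 + 6349)) = (48865 - 43956/13)/(sqrt(46603) - 5759) = 591289/(13*(-5759 + sqrt(46603)))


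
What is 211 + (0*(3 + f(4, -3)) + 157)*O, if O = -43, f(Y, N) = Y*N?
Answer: -6540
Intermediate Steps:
f(Y, N) = N*Y
211 + (0*(3 + f(4, -3)) + 157)*O = 211 + (0*(3 - 3*4) + 157)*(-43) = 211 + (0*(3 - 12) + 157)*(-43) = 211 + (0*(-9) + 157)*(-43) = 211 + (0 + 157)*(-43) = 211 + 157*(-43) = 211 - 6751 = -6540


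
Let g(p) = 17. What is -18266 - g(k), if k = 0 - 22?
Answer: -18283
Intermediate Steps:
k = -22
-18266 - g(k) = -18266 - 1*17 = -18266 - 17 = -18283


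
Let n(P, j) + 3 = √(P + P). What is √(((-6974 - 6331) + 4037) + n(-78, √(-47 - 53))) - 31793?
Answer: -31793 + √(-9271 + 2*I*√39) ≈ -31793.0 + 96.286*I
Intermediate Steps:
n(P, j) = -3 + √2*√P (n(P, j) = -3 + √(P + P) = -3 + √(2*P) = -3 + √2*√P)
√(((-6974 - 6331) + 4037) + n(-78, √(-47 - 53))) - 31793 = √(((-6974 - 6331) + 4037) + (-3 + √2*√(-78))) - 31793 = √((-13305 + 4037) + (-3 + √2*(I*√78))) - 31793 = √(-9268 + (-3 + 2*I*√39)) - 31793 = √(-9271 + 2*I*√39) - 31793 = -31793 + √(-9271 + 2*I*√39)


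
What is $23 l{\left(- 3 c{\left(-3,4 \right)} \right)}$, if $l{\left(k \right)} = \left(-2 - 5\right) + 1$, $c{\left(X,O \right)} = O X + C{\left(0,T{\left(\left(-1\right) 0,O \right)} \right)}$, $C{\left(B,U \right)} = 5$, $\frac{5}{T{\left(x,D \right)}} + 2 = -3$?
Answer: $-138$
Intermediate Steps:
$T{\left(x,D \right)} = -1$ ($T{\left(x,D \right)} = \frac{5}{-2 - 3} = \frac{5}{-5} = 5 \left(- \frac{1}{5}\right) = -1$)
$c{\left(X,O \right)} = 5 + O X$ ($c{\left(X,O \right)} = O X + 5 = 5 + O X$)
$l{\left(k \right)} = -6$ ($l{\left(k \right)} = -7 + 1 = -6$)
$23 l{\left(- 3 c{\left(-3,4 \right)} \right)} = 23 \left(-6\right) = -138$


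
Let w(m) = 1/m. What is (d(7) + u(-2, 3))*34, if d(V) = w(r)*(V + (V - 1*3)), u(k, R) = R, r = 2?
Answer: 289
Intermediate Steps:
d(V) = -3/2 + V (d(V) = (V + (V - 1*3))/2 = (V + (V - 3))/2 = (V + (-3 + V))/2 = (-3 + 2*V)/2 = -3/2 + V)
(d(7) + u(-2, 3))*34 = ((-3/2 + 7) + 3)*34 = (11/2 + 3)*34 = (17/2)*34 = 289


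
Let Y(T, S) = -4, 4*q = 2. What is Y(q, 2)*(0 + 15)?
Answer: -60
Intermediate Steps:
q = 1/2 (q = (1/4)*2 = 1/2 ≈ 0.50000)
Y(q, 2)*(0 + 15) = -4*(0 + 15) = -4*15 = -60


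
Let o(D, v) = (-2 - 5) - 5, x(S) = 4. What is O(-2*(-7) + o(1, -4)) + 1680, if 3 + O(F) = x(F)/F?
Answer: 1679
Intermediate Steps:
o(D, v) = -12 (o(D, v) = -7 - 5 = -12)
O(F) = -3 + 4/F
O(-2*(-7) + o(1, -4)) + 1680 = (-3 + 4/(-2*(-7) - 12)) + 1680 = (-3 + 4/(14 - 12)) + 1680 = (-3 + 4/2) + 1680 = (-3 + 4*(½)) + 1680 = (-3 + 2) + 1680 = -1 + 1680 = 1679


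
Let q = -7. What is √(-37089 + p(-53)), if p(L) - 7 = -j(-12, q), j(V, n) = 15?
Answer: I*√37097 ≈ 192.61*I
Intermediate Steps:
p(L) = -8 (p(L) = 7 - 1*15 = 7 - 15 = -8)
√(-37089 + p(-53)) = √(-37089 - 8) = √(-37097) = I*√37097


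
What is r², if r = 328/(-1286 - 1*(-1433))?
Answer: 107584/21609 ≈ 4.9787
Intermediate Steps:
r = 328/147 (r = 328/(-1286 + 1433) = 328/147 ≈ 2.2313)
r² = (328/147)² = 107584/21609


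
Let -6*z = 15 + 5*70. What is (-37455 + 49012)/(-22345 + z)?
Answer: -9906/19205 ≈ -0.51580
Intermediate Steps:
z = -365/6 (z = -(15 + 5*70)/6 = -(15 + 350)/6 = -⅙*365 = -365/6 ≈ -60.833)
(-37455 + 49012)/(-22345 + z) = (-37455 + 49012)/(-22345 - 365/6) = 11557/(-134435/6) = 11557*(-6/134435) = -9906/19205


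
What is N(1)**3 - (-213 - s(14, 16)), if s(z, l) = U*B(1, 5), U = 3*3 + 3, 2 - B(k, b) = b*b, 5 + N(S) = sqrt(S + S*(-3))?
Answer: -158 + 73*I*sqrt(2) ≈ -158.0 + 103.24*I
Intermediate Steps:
N(S) = -5 + sqrt(2)*sqrt(-S) (N(S) = -5 + sqrt(S + S*(-3)) = -5 + sqrt(S - 3*S) = -5 + sqrt(-2*S) = -5 + sqrt(2)*sqrt(-S))
B(k, b) = 2 - b**2 (B(k, b) = 2 - b*b = 2 - b**2)
U = 12 (U = 9 + 3 = 12)
s(z, l) = -276 (s(z, l) = 12*(2 - 1*5**2) = 12*(2 - 1*25) = 12*(2 - 25) = 12*(-23) = -276)
N(1)**3 - (-213 - s(14, 16)) = (-5 + sqrt(2)*sqrt(-1*1))**3 - (-213 - 1*(-276)) = (-5 + sqrt(2)*sqrt(-1))**3 - (-213 + 276) = (-5 + sqrt(2)*I)**3 - 1*63 = (-5 + I*sqrt(2))**3 - 63 = -63 + (-5 + I*sqrt(2))**3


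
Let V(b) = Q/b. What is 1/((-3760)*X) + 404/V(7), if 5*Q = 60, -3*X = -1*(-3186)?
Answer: 941045281/3993120 ≈ 235.67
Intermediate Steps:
X = -1062 (X = -(-1)*(-3186)/3 = -1/3*3186 = -1062)
Q = 12 (Q = (1/5)*60 = 12)
V(b) = 12/b
1/((-3760)*X) + 404/V(7) = 1/(-3760*(-1062)) + 404/((12/7)) = -1/3760*(-1/1062) + 404/((12*(1/7))) = 1/3993120 + 404/(12/7) = 1/3993120 + 404*(7/12) = 1/3993120 + 707/3 = 941045281/3993120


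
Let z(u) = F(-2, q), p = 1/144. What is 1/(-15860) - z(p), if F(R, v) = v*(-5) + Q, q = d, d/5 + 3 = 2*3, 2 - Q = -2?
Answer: 1126059/15860 ≈ 71.000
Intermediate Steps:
Q = 4 (Q = 2 - 1*(-2) = 2 + 2 = 4)
d = 15 (d = -15 + 5*(2*3) = -15 + 5*6 = -15 + 30 = 15)
p = 1/144 ≈ 0.0069444
q = 15
F(R, v) = 4 - 5*v (F(R, v) = v*(-5) + 4 = -5*v + 4 = 4 - 5*v)
z(u) = -71 (z(u) = 4 - 5*15 = 4 - 75 = -71)
1/(-15860) - z(p) = 1/(-15860) - 1*(-71) = -1/15860 + 71 = 1126059/15860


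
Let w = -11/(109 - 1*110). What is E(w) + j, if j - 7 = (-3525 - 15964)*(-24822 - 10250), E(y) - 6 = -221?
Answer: 683518000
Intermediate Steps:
w = 11 (w = -11/(109 - 110) = -11/(-1) = -11*(-1) = 11)
E(y) = -215 (E(y) = 6 - 221 = -215)
j = 683518215 (j = 7 + (-3525 - 15964)*(-24822 - 10250) = 7 - 19489*(-35072) = 7 + 683518208 = 683518215)
E(w) + j = -215 + 683518215 = 683518000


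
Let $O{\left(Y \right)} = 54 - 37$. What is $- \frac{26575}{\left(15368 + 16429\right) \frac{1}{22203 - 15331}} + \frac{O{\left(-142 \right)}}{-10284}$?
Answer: $- \frac{626033195383}{109000116} \approx -5743.4$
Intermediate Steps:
$O{\left(Y \right)} = 17$
$- \frac{26575}{\left(15368 + 16429\right) \frac{1}{22203 - 15331}} + \frac{O{\left(-142 \right)}}{-10284} = - \frac{26575}{\left(15368 + 16429\right) \frac{1}{22203 - 15331}} + \frac{17}{-10284} = - \frac{26575}{31797 \cdot \frac{1}{6872}} + 17 \left(- \frac{1}{10284}\right) = - \frac{26575}{31797 \cdot \frac{1}{6872}} - \frac{17}{10284} = - \frac{26575}{\frac{31797}{6872}} - \frac{17}{10284} = \left(-26575\right) \frac{6872}{31797} - \frac{17}{10284} = - \frac{182623400}{31797} - \frac{17}{10284} = - \frac{626033195383}{109000116}$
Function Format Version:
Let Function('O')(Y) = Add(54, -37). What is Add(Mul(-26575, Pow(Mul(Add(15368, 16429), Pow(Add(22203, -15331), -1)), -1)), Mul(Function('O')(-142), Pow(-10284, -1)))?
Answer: Rational(-626033195383, 109000116) ≈ -5743.4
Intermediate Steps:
Function('O')(Y) = 17
Add(Mul(-26575, Pow(Mul(Add(15368, 16429), Pow(Add(22203, -15331), -1)), -1)), Mul(Function('O')(-142), Pow(-10284, -1))) = Add(Mul(-26575, Pow(Mul(Add(15368, 16429), Pow(Add(22203, -15331), -1)), -1)), Mul(17, Pow(-10284, -1))) = Add(Mul(-26575, Pow(Mul(31797, Pow(6872, -1)), -1)), Mul(17, Rational(-1, 10284))) = Add(Mul(-26575, Pow(Mul(31797, Rational(1, 6872)), -1)), Rational(-17, 10284)) = Add(Mul(-26575, Pow(Rational(31797, 6872), -1)), Rational(-17, 10284)) = Add(Mul(-26575, Rational(6872, 31797)), Rational(-17, 10284)) = Add(Rational(-182623400, 31797), Rational(-17, 10284)) = Rational(-626033195383, 109000116)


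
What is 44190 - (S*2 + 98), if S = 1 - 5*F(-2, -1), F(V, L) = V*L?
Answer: 44110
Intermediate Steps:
F(V, L) = L*V
S = -9 (S = 1 - (-5)*(-2) = 1 - 5*2 = 1 - 10 = -9)
44190 - (S*2 + 98) = 44190 - (-9*2 + 98) = 44190 - (-18 + 98) = 44190 - 1*80 = 44190 - 80 = 44110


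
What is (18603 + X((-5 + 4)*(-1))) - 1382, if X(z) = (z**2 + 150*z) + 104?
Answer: 17476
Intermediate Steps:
X(z) = 104 + z**2 + 150*z
(18603 + X((-5 + 4)*(-1))) - 1382 = (18603 + (104 + ((-5 + 4)*(-1))**2 + 150*((-5 + 4)*(-1)))) - 1382 = (18603 + (104 + (-1*(-1))**2 + 150*(-1*(-1)))) - 1382 = (18603 + (104 + 1**2 + 150*1)) - 1382 = (18603 + (104 + 1 + 150)) - 1382 = (18603 + 255) - 1382 = 18858 - 1382 = 17476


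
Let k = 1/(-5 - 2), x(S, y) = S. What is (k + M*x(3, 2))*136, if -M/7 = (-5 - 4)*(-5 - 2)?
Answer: -1259632/7 ≈ -1.7995e+5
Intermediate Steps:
M = -441 (M = -7*(-5 - 4)*(-5 - 2) = -(-63)*(-7) = -7*63 = -441)
k = -⅐ (k = 1/(-7) = -⅐ ≈ -0.14286)
(k + M*x(3, 2))*136 = (-⅐ - 441*3)*136 = (-⅐ - 1323)*136 = -9262/7*136 = -1259632/7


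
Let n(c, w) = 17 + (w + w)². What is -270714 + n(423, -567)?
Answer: 1015259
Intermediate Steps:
n(c, w) = 17 + 4*w² (n(c, w) = 17 + (2*w)² = 17 + 4*w²)
-270714 + n(423, -567) = -270714 + (17 + 4*(-567)²) = -270714 + (17 + 4*321489) = -270714 + (17 + 1285956) = -270714 + 1285973 = 1015259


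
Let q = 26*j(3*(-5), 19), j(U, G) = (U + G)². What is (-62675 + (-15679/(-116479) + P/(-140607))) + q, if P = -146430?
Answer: -113293763404656/1819751417 ≈ -62258.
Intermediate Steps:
j(U, G) = (G + U)²
q = 416 (q = 26*(19 + 3*(-5))² = 26*(19 - 15)² = 26*4² = 26*16 = 416)
(-62675 + (-15679/(-116479) + P/(-140607))) + q = (-62675 + (-15679/(-116479) - 146430/(-140607))) + 416 = (-62675 + (-15679*(-1/116479) - 146430*(-1/140607))) + 416 = (-62675 + (15679/116479 + 16270/15623)) + 416 = (-62675 + 2140066347/1819751417) + 416 = -114050779994128/1819751417 + 416 = -113293763404656/1819751417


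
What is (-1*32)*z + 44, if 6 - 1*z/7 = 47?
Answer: 9228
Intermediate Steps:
z = -287 (z = 42 - 7*47 = 42 - 329 = -287)
(-1*32)*z + 44 = -1*32*(-287) + 44 = -32*(-287) + 44 = 9184 + 44 = 9228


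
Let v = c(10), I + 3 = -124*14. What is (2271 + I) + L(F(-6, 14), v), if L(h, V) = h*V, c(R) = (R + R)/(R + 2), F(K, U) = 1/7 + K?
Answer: 10967/21 ≈ 522.24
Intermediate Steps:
F(K, U) = ⅐ + K
c(R) = 2*R/(2 + R) (c(R) = (2*R)/(2 + R) = 2*R/(2 + R))
I = -1739 (I = -3 - 124*14 = -3 - 1736 = -1739)
v = 5/3 (v = 2*10/(2 + 10) = 2*10/12 = 2*10*(1/12) = 5/3 ≈ 1.6667)
L(h, V) = V*h
(2271 + I) + L(F(-6, 14), v) = (2271 - 1739) + 5*(⅐ - 6)/3 = 532 + (5/3)*(-41/7) = 532 - 205/21 = 10967/21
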